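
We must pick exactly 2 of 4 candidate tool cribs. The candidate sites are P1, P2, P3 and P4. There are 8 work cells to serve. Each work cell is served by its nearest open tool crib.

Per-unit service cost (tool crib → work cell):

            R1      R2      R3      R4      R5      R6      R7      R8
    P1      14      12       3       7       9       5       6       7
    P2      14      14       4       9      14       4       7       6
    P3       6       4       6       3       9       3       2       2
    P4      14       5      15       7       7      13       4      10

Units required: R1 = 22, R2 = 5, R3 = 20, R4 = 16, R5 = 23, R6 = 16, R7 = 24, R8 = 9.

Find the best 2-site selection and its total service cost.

Choose P1 and P3; total service cost 581.

With exactly 2 open, each work cell uses its cheapest among the chosen.
{P1, P3}: R1→P3 6·22=132, R2→P3 4·5=20, R3→P1 3·20=60, R4→P3 3·16=48, R5→P1 9·23=207, R6→P3 3·16=48, R7→P3 2·24=48, R8→P3 2·9=18. Service cost 581.
{P3, P4}: service cost 595
{P2, P3}: service cost 601
Among all 6 size-2 choices, {P1, P3} is lowest.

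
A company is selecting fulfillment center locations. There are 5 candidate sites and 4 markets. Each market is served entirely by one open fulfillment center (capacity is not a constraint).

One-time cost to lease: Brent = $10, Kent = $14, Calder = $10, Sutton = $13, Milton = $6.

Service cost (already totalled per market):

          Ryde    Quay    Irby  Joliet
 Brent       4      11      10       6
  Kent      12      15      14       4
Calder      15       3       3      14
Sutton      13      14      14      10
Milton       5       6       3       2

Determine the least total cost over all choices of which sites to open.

For any fixed open set, each market goes to its cheapest open site; total = fixed + service.
{Milton}: Ryde→Milton 5, Quay→Milton 6, Irby→Milton 3, Joliet→Milton 2. Service 16; fixed 6; total 22.
{Calder, Milton}: service 13 + fixed 16 = 29
{Brent, Milton}: Ryde→Brent 4, Quay→Milton 6, Irby→Milton 3, Joliet→Milton 2. Service 15; fixed 16; total 31.
{Brent, Kent, Calder, Sutton, Milton}: service 12 + fixed 53 = 65
No other subset beats 22.

Minimum total cost: 22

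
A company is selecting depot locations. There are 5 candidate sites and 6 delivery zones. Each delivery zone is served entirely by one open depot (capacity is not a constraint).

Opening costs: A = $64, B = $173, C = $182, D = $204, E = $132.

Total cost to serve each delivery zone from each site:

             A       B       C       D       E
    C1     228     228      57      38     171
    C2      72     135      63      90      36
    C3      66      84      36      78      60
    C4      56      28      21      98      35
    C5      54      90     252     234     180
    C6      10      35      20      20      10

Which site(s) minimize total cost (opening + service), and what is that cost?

For any fixed open set, each delivery zone goes to its cheapest open site; total = fixed + service.
{A, C}: C1→C 57, C2→C 63, C3→C 36, C4→C 21, C5→A 54, C6→A 10. Service 241; fixed 246; total 487.
{A}: service 486 + fixed 64 = 550
{A, E}: service 366 + fixed 196 = 562
{A, B, C, D, E}: service 195 + fixed 755 = 950
No other subset beats 487.

Open A and C; minimum total cost 487.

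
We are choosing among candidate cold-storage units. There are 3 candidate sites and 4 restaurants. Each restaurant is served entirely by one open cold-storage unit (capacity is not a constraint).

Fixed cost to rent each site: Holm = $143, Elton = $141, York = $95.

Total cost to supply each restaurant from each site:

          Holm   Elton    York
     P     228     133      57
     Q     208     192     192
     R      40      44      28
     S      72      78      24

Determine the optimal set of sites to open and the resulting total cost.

Open York only; minimum total cost 396.

For any fixed open set, each restaurant goes to its cheapest open site; total = fixed + service.
{York}: P→York 57, Q→York 192, R→York 28, S→York 24. Service 301; fixed 95; total 396.
{Elton, York}: service 301 + fixed 236 = 537
{Holm, York}: service 301 + fixed 238 = 539
{Holm, Elton, York}: service 301 + fixed 379 = 680
No other subset beats 396.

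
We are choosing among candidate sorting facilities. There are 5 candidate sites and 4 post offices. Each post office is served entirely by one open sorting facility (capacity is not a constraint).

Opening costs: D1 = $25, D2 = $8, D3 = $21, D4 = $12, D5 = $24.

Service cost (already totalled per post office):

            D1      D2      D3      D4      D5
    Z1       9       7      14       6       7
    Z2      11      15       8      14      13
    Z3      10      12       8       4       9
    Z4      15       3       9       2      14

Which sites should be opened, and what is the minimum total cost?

Open D4 only; minimum total cost 38.

For any fixed open set, each post office goes to its cheapest open site; total = fixed + service.
{D4}: Z1→D4 6, Z2→D4 14, Z3→D4 4, Z4→D4 2. Service 26; fixed 12; total 38.
{D2}: service 37 + fixed 8 = 45
{D2, D4}: Z1→D4 6, Z2→D4 14, Z3→D4 4, Z4→D4 2. Service 26; fixed 20; total 46.
{D1, D2, D3, D4, D5}: Z1→D4 6, Z2→D3 8, Z3→D4 4, Z4→D4 2. Service 20; fixed 90; total 110.
No other subset beats 38.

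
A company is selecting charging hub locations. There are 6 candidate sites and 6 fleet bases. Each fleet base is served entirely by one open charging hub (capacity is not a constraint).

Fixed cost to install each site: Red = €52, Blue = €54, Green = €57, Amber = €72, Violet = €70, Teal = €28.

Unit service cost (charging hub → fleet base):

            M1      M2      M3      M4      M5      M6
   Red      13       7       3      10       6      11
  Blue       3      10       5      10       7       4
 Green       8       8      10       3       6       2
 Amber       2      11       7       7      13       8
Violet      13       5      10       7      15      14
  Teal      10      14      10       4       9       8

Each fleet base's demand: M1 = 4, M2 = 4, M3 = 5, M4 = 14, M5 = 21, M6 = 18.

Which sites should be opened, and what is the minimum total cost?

Open Green only; minimum total cost 375.

For any fixed open set, each fleet base goes to its cheapest open site; total = fixed + service.
{Green}: M1→Green 8·4=32, M2→Green 8·4=32, M3→Green 10·5=50, M4→Green 3·14=42, M5→Green 6·21=126, M6→Green 2·18=36. Service 318; fixed 57; total 375.
{Blue, Green}: M1→Blue 3·4=12, M2→Green 8·4=32, M3→Blue 5·5=25, M4→Green 3·14=42, M5→Green 6·21=126, M6→Green 2·18=36. Service 273; fixed 111; total 384.
{Red, Green}: service 279 + fixed 109 = 388
{Red, Blue, Green, Amber, Violet, Teal}: service 247 + fixed 333 = 580
No other subset beats 375.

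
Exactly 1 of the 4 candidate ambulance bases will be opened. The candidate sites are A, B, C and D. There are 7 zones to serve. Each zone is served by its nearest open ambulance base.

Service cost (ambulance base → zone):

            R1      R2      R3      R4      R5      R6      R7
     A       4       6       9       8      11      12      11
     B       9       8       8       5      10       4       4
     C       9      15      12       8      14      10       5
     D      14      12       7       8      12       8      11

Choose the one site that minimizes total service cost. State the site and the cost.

With exactly 1 open, each zone uses its cheapest among the chosen.
{B}: R1→B 9, R2→B 8, R3→B 8, R4→B 5, R5→B 10, R6→B 4, R7→B 4. Service cost 48.
{A}: service cost 61
{D}: service cost 72
Among all 4 size-1 choices, {B} is lowest.

Choose B only; total service cost 48.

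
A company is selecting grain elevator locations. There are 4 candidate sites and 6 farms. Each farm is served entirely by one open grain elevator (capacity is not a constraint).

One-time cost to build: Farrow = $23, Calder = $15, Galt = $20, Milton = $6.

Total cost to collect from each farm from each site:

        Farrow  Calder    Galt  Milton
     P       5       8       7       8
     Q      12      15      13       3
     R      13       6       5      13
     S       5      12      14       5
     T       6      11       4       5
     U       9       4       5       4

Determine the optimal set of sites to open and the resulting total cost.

For any fixed open set, each farm goes to its cheapest open site; total = fixed + service.
{Milton}: P→Milton 8, Q→Milton 3, R→Milton 13, S→Milton 5, T→Milton 5, U→Milton 4. Service 38; fixed 6; total 44.
{Calder, Milton}: service 31 + fixed 21 = 52
{Galt, Milton}: P→Galt 7, Q→Milton 3, R→Galt 5, S→Milton 5, T→Galt 4, U→Milton 4. Service 28; fixed 26; total 54.
{Farrow, Calder, Galt, Milton}: service 26 + fixed 64 = 90
(All 15 nonempty subsets were checked; Milton only is lowest.)

Open Milton only; minimum total cost 44.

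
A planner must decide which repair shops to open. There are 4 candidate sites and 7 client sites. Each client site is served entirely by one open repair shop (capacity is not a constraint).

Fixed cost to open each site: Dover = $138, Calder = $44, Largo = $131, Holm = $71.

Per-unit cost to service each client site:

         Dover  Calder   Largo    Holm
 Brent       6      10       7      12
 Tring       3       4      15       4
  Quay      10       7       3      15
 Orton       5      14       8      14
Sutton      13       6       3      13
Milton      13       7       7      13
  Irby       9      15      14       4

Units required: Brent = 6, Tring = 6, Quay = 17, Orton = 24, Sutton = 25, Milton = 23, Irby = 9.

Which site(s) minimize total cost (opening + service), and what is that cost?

Open Largo and Holm; minimum total cost 783.

For any fixed open set, each client site goes to its cheapest open site; total = fixed + service.
{Largo, Holm}: Brent→Largo 7·6=42, Tring→Holm 4·6=24, Quay→Largo 3·17=51, Orton→Largo 8·24=192, Sutton→Largo 3·25=75, Milton→Largo 7·23=161, Irby→Holm 4·9=36. Service 581; fixed 202; total 783.
{Dover, Largo}: service 542 + fixed 269 = 811
{Calder, Largo, Holm}: service 581 + fixed 246 = 827
{Dover, Calder, Largo, Holm}: Brent→Dover 6·6=36, Tring→Dover 3·6=18, Quay→Largo 3·17=51, Orton→Dover 5·24=120, Sutton→Largo 3·25=75, Milton→Calder 7·23=161, Irby→Holm 4·9=36. Service 497; fixed 384; total 881.
No other subset beats 783.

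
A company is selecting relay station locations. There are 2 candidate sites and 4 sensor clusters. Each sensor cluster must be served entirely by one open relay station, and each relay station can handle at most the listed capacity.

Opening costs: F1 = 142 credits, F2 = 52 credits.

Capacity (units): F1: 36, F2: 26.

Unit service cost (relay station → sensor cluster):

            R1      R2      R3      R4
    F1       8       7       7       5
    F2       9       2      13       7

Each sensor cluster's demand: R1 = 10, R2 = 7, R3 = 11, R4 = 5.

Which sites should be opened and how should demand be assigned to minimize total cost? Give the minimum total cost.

Open {F1}: R1→F1 8·10=80, R2→F1 7·7=49, R3→F1 7·11=77, R4→F1 5·5=25.
Loads: F1 carries 33/36. Service 231; fixed 142; total 373.
Next best feasible plan costs 390.

Minimum total cost: 373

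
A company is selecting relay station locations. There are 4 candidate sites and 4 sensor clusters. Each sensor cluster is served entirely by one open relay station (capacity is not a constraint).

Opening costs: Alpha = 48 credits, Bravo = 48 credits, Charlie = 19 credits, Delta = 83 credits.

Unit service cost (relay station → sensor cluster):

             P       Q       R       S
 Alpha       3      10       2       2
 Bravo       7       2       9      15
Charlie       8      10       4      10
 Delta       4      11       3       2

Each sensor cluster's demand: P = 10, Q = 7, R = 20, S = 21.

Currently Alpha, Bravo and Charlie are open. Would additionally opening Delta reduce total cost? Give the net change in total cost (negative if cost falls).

Current service cost with {Alpha, Bravo, Charlie}: 126.
Adding Delta: each sensor cluster re-picks its cheapest; new service cost 126, saving 0.
Extra fixed cost: 83. Net change = 83 − 0 = 83.
(Totals: 241 → 324.)

No — net change +83 (cost rises by 83).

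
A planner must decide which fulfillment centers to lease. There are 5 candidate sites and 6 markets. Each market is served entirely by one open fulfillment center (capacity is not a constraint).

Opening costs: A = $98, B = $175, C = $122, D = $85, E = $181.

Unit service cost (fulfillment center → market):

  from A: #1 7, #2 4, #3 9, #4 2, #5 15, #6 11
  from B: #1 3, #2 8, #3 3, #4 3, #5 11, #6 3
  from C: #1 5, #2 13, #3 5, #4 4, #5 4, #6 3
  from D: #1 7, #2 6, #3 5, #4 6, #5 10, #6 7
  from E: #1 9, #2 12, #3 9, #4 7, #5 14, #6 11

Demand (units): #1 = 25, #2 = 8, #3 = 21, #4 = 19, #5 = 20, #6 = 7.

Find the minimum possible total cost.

For any fixed open set, each market goes to its cheapest open site; total = fixed + service.
{A, C}: #1→C 5·25=125, #2→A 4·8=32, #3→C 5·21=105, #4→A 2·19=38, #5→C 4·20=80, #6→C 3·7=21. Service 401; fixed 220; total 621.
{C}: #1→C 5·25=125, #2→C 13·8=104, #3→C 5·21=105, #4→C 4·19=76, #5→C 4·20=80, #6→C 3·7=21. Service 511; fixed 122; total 633.
{B, C}: service 360 + fixed 297 = 657
{A, B, C, D, E}: #1→B 3·25=75, #2→A 4·8=32, #3→B 3·21=63, #4→A 2·19=38, #5→C 4·20=80, #6→B 3·7=21. Service 309; fixed 661; total 970.
No other subset beats 621.

Minimum total cost: 621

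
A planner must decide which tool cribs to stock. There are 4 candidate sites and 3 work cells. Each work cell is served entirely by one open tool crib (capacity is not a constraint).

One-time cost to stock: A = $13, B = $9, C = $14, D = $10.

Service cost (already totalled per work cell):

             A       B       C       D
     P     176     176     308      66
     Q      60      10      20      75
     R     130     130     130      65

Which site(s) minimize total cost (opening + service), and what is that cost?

Open B and D; minimum total cost 160.

For any fixed open set, each work cell goes to its cheapest open site; total = fixed + service.
{B, D}: P→D 66, Q→B 10, R→D 65. Service 141; fixed 19; total 160.
{A, B, D}: service 141 + fixed 32 = 173
{B, C, D}: service 141 + fixed 33 = 174
{A, B, C, D}: service 141 + fixed 46 = 187
No other subset beats 160.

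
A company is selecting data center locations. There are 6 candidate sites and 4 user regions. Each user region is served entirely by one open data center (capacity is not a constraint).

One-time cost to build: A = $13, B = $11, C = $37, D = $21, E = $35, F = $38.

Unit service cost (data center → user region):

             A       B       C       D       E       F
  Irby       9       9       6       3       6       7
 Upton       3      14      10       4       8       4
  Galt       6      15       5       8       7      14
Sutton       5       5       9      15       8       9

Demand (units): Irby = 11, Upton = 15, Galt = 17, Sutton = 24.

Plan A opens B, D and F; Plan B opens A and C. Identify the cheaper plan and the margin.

Plan B is cheaper by 53.

Plan A: {B, D, F}: Irby→D 3·11=33, Upton→D 4·15=60, Galt→D 8·17=136, Sutton→B 5·24=120. Service 349; fixed 70; total 419.
Plan B: {A, C}: Irby→C 6·11=66, Upton→A 3·15=45, Galt→C 5·17=85, Sutton→A 5·24=120. Service 316; fixed 50; total 366.
Difference: |419 − 366| = 53.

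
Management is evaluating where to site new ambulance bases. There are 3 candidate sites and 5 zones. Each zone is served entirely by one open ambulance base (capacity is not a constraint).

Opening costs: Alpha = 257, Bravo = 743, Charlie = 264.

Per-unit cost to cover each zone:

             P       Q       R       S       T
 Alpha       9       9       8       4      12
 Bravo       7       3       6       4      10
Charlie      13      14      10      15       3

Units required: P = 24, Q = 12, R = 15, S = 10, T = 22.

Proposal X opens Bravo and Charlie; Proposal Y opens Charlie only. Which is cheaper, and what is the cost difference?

Proposal X: {Bravo, Charlie}: P→Bravo 7·24=168, Q→Bravo 3·12=36, R→Bravo 6·15=90, S→Bravo 4·10=40, T→Charlie 3·22=66. Service 400; fixed 1007; total 1407.
Proposal Y: {Charlie}: P→Charlie 13·24=312, Q→Charlie 14·12=168, R→Charlie 10·15=150, S→Charlie 15·10=150, T→Charlie 3·22=66. Service 846; fixed 264; total 1110.
Difference: |1407 − 1110| = 297.

Proposal Y is cheaper by 297.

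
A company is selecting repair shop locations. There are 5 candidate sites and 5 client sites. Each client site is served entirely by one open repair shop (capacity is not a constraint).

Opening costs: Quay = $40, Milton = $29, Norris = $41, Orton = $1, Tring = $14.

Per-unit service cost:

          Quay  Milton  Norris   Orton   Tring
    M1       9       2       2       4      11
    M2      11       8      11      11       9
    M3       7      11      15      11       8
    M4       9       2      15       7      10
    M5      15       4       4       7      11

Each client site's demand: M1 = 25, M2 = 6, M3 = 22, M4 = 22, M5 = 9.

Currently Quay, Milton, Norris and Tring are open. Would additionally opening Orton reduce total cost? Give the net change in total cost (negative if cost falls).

No — net change +1 (cost rises by 1).

Current service cost with {Quay, Milton, Norris, Tring}: 332.
Adding Orton: each client site re-picks its cheapest; new service cost 332, saving 0.
Extra fixed cost: 1. Net change = 1 − 0 = 1.
(Totals: 456 → 457.)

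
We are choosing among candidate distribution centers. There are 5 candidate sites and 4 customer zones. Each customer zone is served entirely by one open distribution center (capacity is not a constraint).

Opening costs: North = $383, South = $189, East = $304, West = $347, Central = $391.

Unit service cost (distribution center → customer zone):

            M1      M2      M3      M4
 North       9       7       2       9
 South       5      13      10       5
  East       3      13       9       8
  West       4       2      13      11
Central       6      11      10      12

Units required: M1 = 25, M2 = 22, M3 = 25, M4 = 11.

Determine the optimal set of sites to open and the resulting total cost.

For any fixed open set, each customer zone goes to its cheapest open site; total = fixed + service.
{South}: M1→South 5·25=125, M2→South 13·22=286, M3→South 10·25=250, M4→South 5·11=55. Service 716; fixed 189; total 905.
{North}: service 528 + fixed 383 = 911
{West}: service 590 + fixed 347 = 937
{North, South, East, West, Central}: service 224 + fixed 1614 = 1838
No other subset beats 905.

Open South only; minimum total cost 905.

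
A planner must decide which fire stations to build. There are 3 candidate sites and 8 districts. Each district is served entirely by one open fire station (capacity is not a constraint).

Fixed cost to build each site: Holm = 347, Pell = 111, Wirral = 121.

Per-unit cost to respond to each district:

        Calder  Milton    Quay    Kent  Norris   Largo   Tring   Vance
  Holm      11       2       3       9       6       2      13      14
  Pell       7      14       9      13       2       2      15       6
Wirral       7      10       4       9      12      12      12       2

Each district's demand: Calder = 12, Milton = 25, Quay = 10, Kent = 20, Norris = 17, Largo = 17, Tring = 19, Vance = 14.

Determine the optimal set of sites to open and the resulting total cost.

Open Pell and Wirral; minimum total cost 1110.

For any fixed open set, each district goes to its cheapest open site; total = fixed + service.
{Pell, Wirral}: Calder→Pell 7·12=84, Milton→Wirral 10·25=250, Quay→Wirral 4·10=40, Kent→Wirral 9·20=180, Norris→Pell 2·17=34, Largo→Pell 2·17=34, Tring→Wirral 12·19=228, Vance→Wirral 2·14=28. Service 878; fixed 232; total 1110.
{Holm, Pell}: service 743 + fixed 458 = 1201
{Holm, Wirral}: Calder→Wirral 7·12=84, Milton→Holm 2·25=50, Quay→Holm 3·10=30, Kent→Holm 9·20=180, Norris→Holm 6·17=102, Largo→Holm 2·17=34, Tring→Wirral 12·19=228, Vance→Wirral 2·14=28. Service 736; fixed 468; total 1204.
{Holm, Pell, Wirral}: service 668 + fixed 579 = 1247
No other subset beats 1110.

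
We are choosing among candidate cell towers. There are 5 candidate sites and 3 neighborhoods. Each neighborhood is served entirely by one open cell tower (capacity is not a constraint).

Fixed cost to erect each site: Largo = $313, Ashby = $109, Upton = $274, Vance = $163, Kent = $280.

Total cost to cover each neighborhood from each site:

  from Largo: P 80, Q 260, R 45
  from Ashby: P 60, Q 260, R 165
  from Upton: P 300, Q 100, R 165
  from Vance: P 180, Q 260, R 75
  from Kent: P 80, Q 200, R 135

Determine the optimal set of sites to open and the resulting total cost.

Open Ashby only; minimum total cost 594.

For any fixed open set, each neighborhood goes to its cheapest open site; total = fixed + service.
{Ashby}: P→Ashby 60, Q→Ashby 260, R→Ashby 165. Service 485; fixed 109; total 594.
{Ashby, Vance}: service 395 + fixed 272 = 667
{Vance}: service 515 + fixed 163 = 678
{Largo, Ashby, Upton, Vance, Kent}: service 205 + fixed 1139 = 1344
No other subset beats 594.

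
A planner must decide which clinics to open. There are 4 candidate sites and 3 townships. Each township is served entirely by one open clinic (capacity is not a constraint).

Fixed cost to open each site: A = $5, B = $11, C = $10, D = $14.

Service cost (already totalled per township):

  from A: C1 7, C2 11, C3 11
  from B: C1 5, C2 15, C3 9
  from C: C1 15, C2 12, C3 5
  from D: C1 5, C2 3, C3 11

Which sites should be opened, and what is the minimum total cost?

Open D only; minimum total cost 33.

For any fixed open set, each township goes to its cheapest open site; total = fixed + service.
{D}: C1→D 5, C2→D 3, C3→D 11. Service 19; fixed 14; total 33.
{A}: C1→A 7, C2→A 11, C3→A 11. Service 29; fixed 5; total 34.
{C, D}: service 13 + fixed 24 = 37
{A, B, C, D}: service 13 + fixed 40 = 53
No other subset beats 33.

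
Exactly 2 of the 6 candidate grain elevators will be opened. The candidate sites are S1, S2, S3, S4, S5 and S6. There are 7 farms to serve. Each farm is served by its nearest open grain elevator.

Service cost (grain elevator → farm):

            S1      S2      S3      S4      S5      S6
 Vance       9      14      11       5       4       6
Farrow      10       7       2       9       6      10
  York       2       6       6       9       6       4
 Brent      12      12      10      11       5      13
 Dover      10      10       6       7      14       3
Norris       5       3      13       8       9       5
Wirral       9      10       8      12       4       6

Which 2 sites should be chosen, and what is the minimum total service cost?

With exactly 2 open, each farm uses its cheapest among the chosen.
{S5, S6}: Vance→S5 4, Farrow→S5 6, York→S6 4, Brent→S5 5, Dover→S6 3, Norris→S6 5, Wirral→S5 4. Service cost 31.
{S1, S5}: service cost 36
{S3, S5}: service cost 36
Among all 15 size-2 choices, {S5, S6} is lowest.

Choose S5 and S6; total service cost 31.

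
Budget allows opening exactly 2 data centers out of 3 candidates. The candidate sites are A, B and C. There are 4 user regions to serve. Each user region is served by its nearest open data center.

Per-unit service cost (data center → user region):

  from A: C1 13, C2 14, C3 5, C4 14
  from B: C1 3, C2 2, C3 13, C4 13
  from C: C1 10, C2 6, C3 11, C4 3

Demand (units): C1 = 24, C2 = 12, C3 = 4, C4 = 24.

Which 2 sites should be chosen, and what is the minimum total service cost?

Choose B and C; total service cost 212.

With exactly 2 open, each user region uses its cheapest among the chosen.
{B, C}: C1→B 3·24=72, C2→B 2·12=24, C3→C 11·4=44, C4→C 3·24=72. Service cost 212.
{A, C}: service cost 404
{A, B}: service cost 428
Among all 3 size-2 choices, {B, C} is lowest.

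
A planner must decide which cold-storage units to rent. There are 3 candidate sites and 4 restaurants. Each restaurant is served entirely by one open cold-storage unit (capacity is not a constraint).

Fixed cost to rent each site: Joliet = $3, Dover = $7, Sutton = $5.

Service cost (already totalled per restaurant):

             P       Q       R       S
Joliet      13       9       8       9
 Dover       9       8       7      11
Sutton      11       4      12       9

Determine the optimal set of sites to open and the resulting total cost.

For any fixed open set, each restaurant goes to its cheapest open site; total = fixed + service.
{Joliet, Sutton}: P→Sutton 11, Q→Sutton 4, R→Joliet 8, S→Joliet 9. Service 32; fixed 8; total 40.
{Dover, Sutton}: P→Dover 9, Q→Sutton 4, R→Dover 7, S→Sutton 9. Service 29; fixed 12; total 41.
{Sutton}: service 36 + fixed 5 = 41
{Joliet, Dover, Sutton}: P→Dover 9, Q→Sutton 4, R→Dover 7, S→Joliet 9. Service 29; fixed 15; total 44.
No other subset beats 40.

Open Joliet and Sutton; minimum total cost 40.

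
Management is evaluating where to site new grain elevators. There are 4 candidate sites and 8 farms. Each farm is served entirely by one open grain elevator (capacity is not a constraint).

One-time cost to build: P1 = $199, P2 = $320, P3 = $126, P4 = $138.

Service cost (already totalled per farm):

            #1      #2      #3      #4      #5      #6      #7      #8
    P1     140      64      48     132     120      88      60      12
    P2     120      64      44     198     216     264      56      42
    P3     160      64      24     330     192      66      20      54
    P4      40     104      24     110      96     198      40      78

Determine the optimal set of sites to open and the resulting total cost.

For any fixed open set, each farm goes to its cheapest open site; total = fixed + service.
{P3, P4}: #1→P4 40, #2→P3 64, #3→P3 24, #4→P4 110, #5→P4 96, #6→P3 66, #7→P3 20, #8→P3 54. Service 474; fixed 264; total 738.
{P1, P4}: service 474 + fixed 337 = 811
{P4}: service 690 + fixed 138 = 828
{P1, P2, P3, P4}: #1→P4 40, #2→P1 64, #3→P3 24, #4→P4 110, #5→P4 96, #6→P3 66, #7→P3 20, #8→P1 12. Service 432; fixed 783; total 1215.
No other subset beats 738.

Open P3 and P4; minimum total cost 738.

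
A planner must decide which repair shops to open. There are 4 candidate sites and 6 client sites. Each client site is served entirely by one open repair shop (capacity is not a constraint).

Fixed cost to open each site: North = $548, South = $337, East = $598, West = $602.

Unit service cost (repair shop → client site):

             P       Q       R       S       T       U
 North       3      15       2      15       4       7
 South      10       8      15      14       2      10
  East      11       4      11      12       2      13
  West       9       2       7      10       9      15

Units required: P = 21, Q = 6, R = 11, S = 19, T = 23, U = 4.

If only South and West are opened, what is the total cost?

Total cost: 1493

Each client site is assigned to its cheapest site among the open ones.
{South, West}: P→West 9·21=189, Q→West 2·6=12, R→West 7·11=77, S→West 10·19=190, T→South 2·23=46, U→South 10·4=40. Service 554; fixed 939; total 1493.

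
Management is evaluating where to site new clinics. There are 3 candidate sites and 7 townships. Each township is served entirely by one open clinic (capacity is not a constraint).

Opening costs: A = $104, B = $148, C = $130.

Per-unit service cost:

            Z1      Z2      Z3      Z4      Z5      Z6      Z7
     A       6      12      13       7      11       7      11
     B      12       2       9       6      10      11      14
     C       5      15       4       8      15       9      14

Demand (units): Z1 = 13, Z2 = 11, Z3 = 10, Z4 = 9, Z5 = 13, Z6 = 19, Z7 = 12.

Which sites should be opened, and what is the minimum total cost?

For any fixed open set, each township goes to its cheapest open site; total = fixed + service.
{A, B}: Z1→A 6·13=78, Z2→B 2·11=22, Z3→B 9·10=90, Z4→B 6·9=54, Z5→B 10·13=130, Z6→A 7·19=133, Z7→A 11·12=132. Service 639; fixed 252; total 891.
{A}: service 811 + fixed 104 = 915
{B, C}: Z1→C 5·13=65, Z2→B 2·11=22, Z3→C 4·10=40, Z4→B 6·9=54, Z5→B 10·13=130, Z6→C 9·19=171, Z7→B 14·12=168. Service 650; fixed 278; total 928.
{A, B, C}: Z1→C 5·13=65, Z2→B 2·11=22, Z3→C 4·10=40, Z4→B 6·9=54, Z5→B 10·13=130, Z6→A 7·19=133, Z7→A 11·12=132. Service 576; fixed 382; total 958.
No other subset beats 891.

Open A and B; minimum total cost 891.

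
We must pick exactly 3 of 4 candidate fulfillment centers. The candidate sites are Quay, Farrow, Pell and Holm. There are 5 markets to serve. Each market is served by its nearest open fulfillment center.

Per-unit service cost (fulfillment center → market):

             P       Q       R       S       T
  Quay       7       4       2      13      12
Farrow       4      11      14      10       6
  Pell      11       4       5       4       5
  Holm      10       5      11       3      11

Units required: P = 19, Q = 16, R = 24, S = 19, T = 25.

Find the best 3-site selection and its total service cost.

With exactly 3 open, each market uses its cheapest among the chosen.
{Quay, Farrow, Pell}: P→Farrow 4·19=76, Q→Quay 4·16=64, R→Quay 2·24=48, S→Pell 4·19=76, T→Pell 5·25=125. Service cost 389.
{Quay, Farrow, Holm}: service cost 395
{Quay, Pell, Holm}: service cost 427
Among all 4 size-3 choices, {Quay, Farrow, Pell} is lowest.

Choose Quay, Farrow and Pell; total service cost 389.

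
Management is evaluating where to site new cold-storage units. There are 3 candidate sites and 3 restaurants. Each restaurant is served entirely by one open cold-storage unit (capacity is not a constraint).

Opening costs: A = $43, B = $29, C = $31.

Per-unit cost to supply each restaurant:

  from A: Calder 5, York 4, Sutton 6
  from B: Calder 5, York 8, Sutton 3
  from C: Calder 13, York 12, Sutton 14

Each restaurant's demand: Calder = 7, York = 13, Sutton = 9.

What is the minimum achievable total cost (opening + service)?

For any fixed open set, each restaurant goes to its cheapest open site; total = fixed + service.
{A}: Calder→A 5·7=35, York→A 4·13=52, Sutton→A 6·9=54. Service 141; fixed 43; total 184.
{A, B}: service 114 + fixed 72 = 186
{B}: service 166 + fixed 29 = 195
{A, B, C}: service 114 + fixed 103 = 217
No other subset beats 184.

Minimum total cost: 184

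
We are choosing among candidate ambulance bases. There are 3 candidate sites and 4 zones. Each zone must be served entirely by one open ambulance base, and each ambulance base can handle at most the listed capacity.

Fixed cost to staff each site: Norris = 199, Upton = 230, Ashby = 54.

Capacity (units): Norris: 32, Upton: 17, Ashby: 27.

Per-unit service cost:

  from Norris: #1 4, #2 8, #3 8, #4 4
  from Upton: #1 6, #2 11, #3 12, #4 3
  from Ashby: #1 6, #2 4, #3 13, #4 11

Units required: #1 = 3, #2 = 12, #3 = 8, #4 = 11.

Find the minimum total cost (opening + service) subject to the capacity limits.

Open {Norris, Ashby}: #1→Norris 4·3=12, #2→Ashby 4·12=48, #3→Norris 8·8=64, #4→Norris 4·11=44.
Loads: Norris carries 22/32, Ashby carries 12/27. Service 168; fixed 253; total 421.
Next best feasible plan costs 427.

Minimum total cost: 421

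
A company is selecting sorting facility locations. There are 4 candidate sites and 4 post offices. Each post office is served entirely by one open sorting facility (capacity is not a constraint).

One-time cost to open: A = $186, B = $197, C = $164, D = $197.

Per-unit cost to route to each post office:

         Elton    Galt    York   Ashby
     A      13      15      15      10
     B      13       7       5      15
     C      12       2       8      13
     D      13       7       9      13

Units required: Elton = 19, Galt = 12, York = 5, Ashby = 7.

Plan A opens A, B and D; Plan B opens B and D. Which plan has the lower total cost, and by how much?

Plan A: {A, B, D}: Elton→A 13·19=247, Galt→B 7·12=84, York→B 5·5=25, Ashby→A 10·7=70. Service 426; fixed 580; total 1006.
Plan B: {B, D}: Elton→B 13·19=247, Galt→B 7·12=84, York→B 5·5=25, Ashby→D 13·7=91. Service 447; fixed 394; total 841.
Difference: |1006 − 841| = 165.

Plan B is cheaper by 165.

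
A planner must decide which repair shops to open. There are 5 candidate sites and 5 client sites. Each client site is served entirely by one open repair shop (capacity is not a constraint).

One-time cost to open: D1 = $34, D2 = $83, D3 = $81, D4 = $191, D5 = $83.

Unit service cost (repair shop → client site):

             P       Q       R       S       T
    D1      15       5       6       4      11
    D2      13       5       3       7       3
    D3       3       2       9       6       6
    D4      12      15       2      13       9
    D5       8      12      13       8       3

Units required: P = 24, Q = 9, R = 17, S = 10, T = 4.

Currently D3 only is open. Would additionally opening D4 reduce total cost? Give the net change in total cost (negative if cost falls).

Current service cost with {D3}: 327.
Adding D4: each client site re-picks its cheapest; new service cost 208, saving 119.
Extra fixed cost: 191. Net change = 191 − 119 = 72.
(Totals: 408 → 480.)

No — net change +72 (cost rises by 72).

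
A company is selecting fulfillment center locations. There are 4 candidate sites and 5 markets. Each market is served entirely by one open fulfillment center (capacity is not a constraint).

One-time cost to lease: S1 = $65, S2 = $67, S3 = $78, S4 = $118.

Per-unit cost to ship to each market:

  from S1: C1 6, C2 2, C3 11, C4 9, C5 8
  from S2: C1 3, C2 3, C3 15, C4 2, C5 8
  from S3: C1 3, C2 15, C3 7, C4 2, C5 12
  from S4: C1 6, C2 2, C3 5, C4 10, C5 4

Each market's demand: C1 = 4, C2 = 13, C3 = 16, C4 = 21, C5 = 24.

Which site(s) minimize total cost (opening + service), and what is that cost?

For any fixed open set, each market goes to its cheapest open site; total = fixed + service.
{S2, S4}: C1→S2 3·4=12, C2→S4 2·13=26, C3→S4 5·16=80, C4→S2 2·21=42, C5→S4 4·24=96. Service 256; fixed 185; total 441.
{S3, S4}: service 256 + fixed 196 = 452
{S1, S2, S4}: service 256 + fixed 250 = 506
{S1, S2, S3, S4}: service 256 + fixed 328 = 584
No other subset beats 441.

Open S2 and S4; minimum total cost 441.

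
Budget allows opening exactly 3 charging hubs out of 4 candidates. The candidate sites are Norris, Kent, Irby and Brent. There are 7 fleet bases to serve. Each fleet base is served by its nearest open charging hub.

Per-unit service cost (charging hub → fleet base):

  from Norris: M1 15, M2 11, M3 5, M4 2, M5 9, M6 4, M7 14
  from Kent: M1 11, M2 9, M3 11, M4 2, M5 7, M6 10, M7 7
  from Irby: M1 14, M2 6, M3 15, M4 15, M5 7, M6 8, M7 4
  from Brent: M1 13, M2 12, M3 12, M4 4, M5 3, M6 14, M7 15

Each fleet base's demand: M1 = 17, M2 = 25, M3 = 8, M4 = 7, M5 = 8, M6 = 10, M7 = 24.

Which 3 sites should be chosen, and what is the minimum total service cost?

With exactly 3 open, each fleet base uses its cheapest among the chosen.
{Norris, Kent, Irby}: M1→Kent 11·17=187, M2→Irby 6·25=150, M3→Norris 5·8=40, M4→Norris 2·7=14, M5→Kent 7·8=56, M6→Norris 4·10=40, M7→Irby 4·24=96. Service cost 583.
{Norris, Irby, Brent}: service cost 585
{Kent, Irby, Brent}: service cost 639
Among all 4 size-3 choices, {Norris, Kent, Irby} is lowest.

Choose Norris, Kent and Irby; total service cost 583.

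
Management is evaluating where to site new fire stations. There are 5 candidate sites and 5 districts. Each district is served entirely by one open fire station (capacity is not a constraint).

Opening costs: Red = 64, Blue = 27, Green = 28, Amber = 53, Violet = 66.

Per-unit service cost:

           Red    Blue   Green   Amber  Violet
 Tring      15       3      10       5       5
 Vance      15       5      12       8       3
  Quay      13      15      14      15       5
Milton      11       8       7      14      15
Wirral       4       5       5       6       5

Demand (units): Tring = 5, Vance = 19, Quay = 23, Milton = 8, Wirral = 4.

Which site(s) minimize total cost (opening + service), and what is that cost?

For any fixed open set, each district goes to its cheapest open site; total = fixed + service.
{Blue, Violet}: Tring→Blue 3·5=15, Vance→Violet 3·19=57, Quay→Violet 5·23=115, Milton→Blue 8·8=64, Wirral→Blue 5·4=20. Service 271; fixed 93; total 364.
{Green, Violet}: service 273 + fixed 94 = 367
{Blue, Green, Violet}: service 263 + fixed 121 = 384
{Red, Blue, Green, Amber, Violet}: Tring→Blue 3·5=15, Vance→Violet 3·19=57, Quay→Violet 5·23=115, Milton→Green 7·8=56, Wirral→Red 4·4=16. Service 259; fixed 238; total 497.
No other subset beats 364.

Open Blue and Violet; minimum total cost 364.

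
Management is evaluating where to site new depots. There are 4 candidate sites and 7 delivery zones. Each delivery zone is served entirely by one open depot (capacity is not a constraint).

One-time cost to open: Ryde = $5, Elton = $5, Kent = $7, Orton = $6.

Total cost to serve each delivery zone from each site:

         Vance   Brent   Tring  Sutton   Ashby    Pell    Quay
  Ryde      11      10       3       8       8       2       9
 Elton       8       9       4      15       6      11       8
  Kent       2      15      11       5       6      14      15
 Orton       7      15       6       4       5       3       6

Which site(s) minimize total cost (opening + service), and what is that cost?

For any fixed open set, each delivery zone goes to its cheapest open site; total = fixed + service.
{Ryde, Orton}: Vance→Orton 7, Brent→Ryde 10, Tring→Ryde 3, Sutton→Orton 4, Ashby→Orton 5, Pell→Ryde 2, Quay→Orton 6. Service 37; fixed 11; total 48.
{Ryde, Kent}: Vance→Kent 2, Brent→Ryde 10, Tring→Ryde 3, Sutton→Kent 5, Ashby→Kent 6, Pell→Ryde 2, Quay→Ryde 9. Service 37; fixed 12; total 49.
{Elton, Orton}: Vance→Orton 7, Brent→Elton 9, Tring→Elton 4, Sutton→Orton 4, Ashby→Orton 5, Pell→Orton 3, Quay→Orton 6. Service 38; fixed 11; total 49.
{Ryde, Elton, Kent, Orton}: Vance→Kent 2, Brent→Elton 9, Tring→Ryde 3, Sutton→Orton 4, Ashby→Orton 5, Pell→Ryde 2, Quay→Orton 6. Service 31; fixed 23; total 54.
No other subset beats 48.

Open Ryde and Orton; minimum total cost 48.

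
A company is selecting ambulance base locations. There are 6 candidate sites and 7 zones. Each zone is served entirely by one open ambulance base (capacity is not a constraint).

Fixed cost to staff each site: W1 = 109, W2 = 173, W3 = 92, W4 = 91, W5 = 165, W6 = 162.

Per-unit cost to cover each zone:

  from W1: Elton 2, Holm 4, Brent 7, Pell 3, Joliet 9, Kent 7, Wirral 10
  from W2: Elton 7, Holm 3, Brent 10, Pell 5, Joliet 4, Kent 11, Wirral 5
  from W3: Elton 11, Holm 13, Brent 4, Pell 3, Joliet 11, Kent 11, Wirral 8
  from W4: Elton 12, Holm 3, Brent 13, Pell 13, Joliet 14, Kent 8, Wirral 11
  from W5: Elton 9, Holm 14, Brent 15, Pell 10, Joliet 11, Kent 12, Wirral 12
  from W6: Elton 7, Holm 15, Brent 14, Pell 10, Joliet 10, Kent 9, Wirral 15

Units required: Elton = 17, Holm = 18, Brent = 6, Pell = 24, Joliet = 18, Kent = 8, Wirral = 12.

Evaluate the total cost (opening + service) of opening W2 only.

Total cost: 746

Each zone is assigned to its cheapest site among the open ones.
{W2}: Elton→W2 7·17=119, Holm→W2 3·18=54, Brent→W2 10·6=60, Pell→W2 5·24=120, Joliet→W2 4·18=72, Kent→W2 11·8=88, Wirral→W2 5·12=60. Service 573; fixed 173; total 746.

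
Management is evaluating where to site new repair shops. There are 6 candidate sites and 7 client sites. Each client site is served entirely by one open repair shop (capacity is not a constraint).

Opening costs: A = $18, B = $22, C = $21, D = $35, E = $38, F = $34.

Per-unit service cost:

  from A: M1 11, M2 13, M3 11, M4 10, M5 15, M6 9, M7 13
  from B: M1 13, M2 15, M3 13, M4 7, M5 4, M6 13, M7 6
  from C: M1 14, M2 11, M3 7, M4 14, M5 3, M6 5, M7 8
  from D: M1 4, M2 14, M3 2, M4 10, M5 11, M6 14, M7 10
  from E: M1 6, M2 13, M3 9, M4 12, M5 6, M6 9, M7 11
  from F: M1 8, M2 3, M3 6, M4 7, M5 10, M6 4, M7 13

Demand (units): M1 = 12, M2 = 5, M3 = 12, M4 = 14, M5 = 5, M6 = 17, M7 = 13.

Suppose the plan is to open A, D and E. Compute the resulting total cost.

Each client site is assigned to its cheapest site among the open ones.
{A, D, E}: M1→D 4·12=48, M2→A 13·5=65, M3→D 2·12=24, M4→A 10·14=140, M5→E 6·5=30, M6→A 9·17=153, M7→D 10·13=130. Service 590; fixed 91; total 681.

Total cost: 681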